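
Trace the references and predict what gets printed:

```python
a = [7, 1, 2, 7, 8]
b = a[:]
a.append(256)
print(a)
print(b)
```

Key concept: slice [:] creates copy.
Step by step:
`a = [7, 1, 2, 7, 8]` → a = [7, 1, 2, 7, 8]
`b = a[:]` → b = [7, 1, 2, 7, 8]
`a.append(256)` → a = [7, 1, 2, 7, 8, 256]
`print(a)` → prints [7, 1, 2, 7, 8, 256]
`print(b)` → prints [7, 1, 2, 7, 8]

Answer:
[7, 1, 2, 7, 8, 256]
[7, 1, 2, 7, 8]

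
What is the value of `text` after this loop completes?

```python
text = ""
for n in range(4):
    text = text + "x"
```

Repeat 'x' 4 times
`text` takes the values: "" → "x" → "xx" → "xxx" → "xxxx"

Answer: "xxxx"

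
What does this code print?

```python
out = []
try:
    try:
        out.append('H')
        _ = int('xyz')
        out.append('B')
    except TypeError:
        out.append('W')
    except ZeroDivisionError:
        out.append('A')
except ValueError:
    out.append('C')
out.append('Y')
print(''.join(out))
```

Execution trace: 'H' (try body) → 'C' (outer except ValueError) → 'Y' (after the try/except). Output: HCY

Answer: HCY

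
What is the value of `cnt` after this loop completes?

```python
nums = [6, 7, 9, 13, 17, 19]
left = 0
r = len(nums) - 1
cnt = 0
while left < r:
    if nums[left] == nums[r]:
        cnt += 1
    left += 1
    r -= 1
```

Count matching pairs from ends
`cnt` takes the values: 0

Answer: 0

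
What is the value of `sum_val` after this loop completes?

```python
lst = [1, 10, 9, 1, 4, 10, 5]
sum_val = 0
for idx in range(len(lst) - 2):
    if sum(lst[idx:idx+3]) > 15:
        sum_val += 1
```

Count windows with sum > 15
`sum_val` takes the values: 0 → 1 → 2 → 3

Answer: 3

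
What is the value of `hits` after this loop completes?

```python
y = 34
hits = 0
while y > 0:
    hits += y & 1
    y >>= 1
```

Count set bits in 34 (binary: 0b100010)
`hits` takes the values: 0 → 1 → 2

Answer: 2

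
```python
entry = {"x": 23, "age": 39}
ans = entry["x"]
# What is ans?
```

Trace:
`entry = {"x": 23, "age": 39}` → entry = {'x': 23, 'age': 39}
`ans = entry["x"]` → ans = 23
So ans = 23

Answer: 23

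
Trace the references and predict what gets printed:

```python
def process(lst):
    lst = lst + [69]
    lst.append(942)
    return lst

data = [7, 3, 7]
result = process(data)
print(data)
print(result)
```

Key concept: rebinding parameter vs mutation.
Step by step:
`data = [7, 3, 7]` → data = [7, 3, 7]
`result = process(data)` → result = [7, 3, 7, 69, 942]
`print(data)` → prints [7, 3, 7]
`print(result)` → prints [7, 3, 7, 69, 942]

Answer:
[7, 3, 7]
[7, 3, 7, 69, 942]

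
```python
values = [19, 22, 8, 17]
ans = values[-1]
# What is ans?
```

Trace:
`values = [19, 22, 8, 17]` → values = [19, 22, 8, 17]
`ans = values[-1]` → ans = 17
So ans = 17

Answer: 17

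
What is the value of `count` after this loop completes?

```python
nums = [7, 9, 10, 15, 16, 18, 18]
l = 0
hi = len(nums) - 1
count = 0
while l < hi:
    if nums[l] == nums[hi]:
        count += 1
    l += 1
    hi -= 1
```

Count matching pairs from ends
`count` takes the values: 0

Answer: 0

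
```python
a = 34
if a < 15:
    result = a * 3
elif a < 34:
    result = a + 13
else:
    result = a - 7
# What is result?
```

Trace:
`a = 34` → a = 34
`if a < 15: ...` → a < 15 is False, a < 34 is False, take else branch → result = 27
So result = 27

Answer: 27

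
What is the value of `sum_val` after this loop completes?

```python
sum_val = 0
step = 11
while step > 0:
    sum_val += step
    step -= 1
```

Sum 11 down to 1
`sum_val` takes the values: 0 → 11 → 21 → 30 → 38 → 45 → 51 → 56 → 60 → 63 → 65 → 66

Answer: 66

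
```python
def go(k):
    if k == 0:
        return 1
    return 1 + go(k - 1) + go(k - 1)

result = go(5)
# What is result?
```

go(k) = 1 + 2·go(k-1), go(0)=1. Closed form: (1+1)·2^5 - 1 = 63.

Answer: 63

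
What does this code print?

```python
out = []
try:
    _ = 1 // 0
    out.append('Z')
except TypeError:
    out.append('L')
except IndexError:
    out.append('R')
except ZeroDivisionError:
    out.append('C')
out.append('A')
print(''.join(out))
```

Execution trace: 'C' (except ZeroDivisionError) → 'A' (after the try/except). Output: CA

Answer: CA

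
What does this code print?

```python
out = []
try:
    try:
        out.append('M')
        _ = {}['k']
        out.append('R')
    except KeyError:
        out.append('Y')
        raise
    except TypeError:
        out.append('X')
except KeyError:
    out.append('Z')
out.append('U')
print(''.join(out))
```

Execution trace: 'M' (inner try body) → 'Y' (inner except KeyError) → 'Z' (outer except KeyError) → 'U' (after the try/except). Output: MYZU

Answer: MYZU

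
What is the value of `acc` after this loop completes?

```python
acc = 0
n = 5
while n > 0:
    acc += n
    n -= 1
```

Sum 5 down to 1
`acc` takes the values: 0 → 5 → 9 → 12 → 14 → 15

Answer: 15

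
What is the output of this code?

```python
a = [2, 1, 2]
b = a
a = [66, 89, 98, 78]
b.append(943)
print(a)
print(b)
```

Key concept: rebinding vs mutation: a is rebound to a new list, b still points at the original.
Step by step:
`a = [2, 1, 2]` → a = [2, 1, 2]
`b = a` → b = [2, 1, 2] (same object as a)
`a = [66, 89, 98, 78]` → a = [66, 89, 98, 78]
`b.append(943)` → b = [2, 1, 2, 943]
`print(a)` → prints [66, 89, 98, 78]
`print(b)` → prints [2, 1, 2, 943]

Answer:
[66, 89, 98, 78]
[2, 1, 2, 943]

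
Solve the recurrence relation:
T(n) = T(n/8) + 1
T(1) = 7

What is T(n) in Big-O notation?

Each step divides n by 8 and adds 1. After log_8(n) steps we reach T(1)=7. So T(n) = 1·log_8(n) + 7 = O(log n).

Answer: O(log n)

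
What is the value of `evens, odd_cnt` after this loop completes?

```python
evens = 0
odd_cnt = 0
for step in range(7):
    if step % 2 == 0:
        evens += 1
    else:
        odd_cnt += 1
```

Count evens and odds in range(7)
`evens, odd_cnt` takes the values: (0, 0) → (1, 0) → (1, 1) → (2, 1) → (2, 2) → (3, 2) → (3, 3) → (4, 3)

Answer: 4, 3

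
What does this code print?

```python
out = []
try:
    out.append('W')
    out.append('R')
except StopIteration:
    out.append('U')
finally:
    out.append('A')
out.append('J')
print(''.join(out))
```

Execution trace: 'W' (try body) → 'R' (try body, no exception) → 'A' (finally) → 'J' (after the try/except). Output: WRAJ

Answer: WRAJ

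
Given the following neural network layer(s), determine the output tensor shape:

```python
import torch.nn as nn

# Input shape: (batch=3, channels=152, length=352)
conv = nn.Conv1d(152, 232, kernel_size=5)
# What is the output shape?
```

Input: (3, 152, 352) -> Output: (3, 232, 348)

Answer: (3, 232, 348)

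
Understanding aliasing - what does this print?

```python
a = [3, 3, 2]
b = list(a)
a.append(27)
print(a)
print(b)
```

Key concept: list() constructor creates copy.
Step by step:
`a = [3, 3, 2]` → a = [3, 3, 2]
`b = list(a)` → b = [3, 3, 2]
`a.append(27)` → a = [3, 3, 2, 27]
`print(a)` → prints [3, 3, 2, 27]
`print(b)` → prints [3, 3, 2]

Answer:
[3, 3, 2, 27]
[3, 3, 2]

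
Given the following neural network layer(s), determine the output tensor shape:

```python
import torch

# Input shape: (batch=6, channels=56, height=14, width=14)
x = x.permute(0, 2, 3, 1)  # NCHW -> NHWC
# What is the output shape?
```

Input: (6, 56, 14, 14) -> Output: (6, 14, 14, 56)

Answer: (6, 14, 14, 56)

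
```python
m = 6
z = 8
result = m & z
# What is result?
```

Trace:
`m = 6` → m = 6
`z = 8` → z = 8
`result = m & z` → result = 0
So result = 0

Answer: 0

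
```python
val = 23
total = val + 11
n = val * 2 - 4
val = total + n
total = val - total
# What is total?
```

Trace:
`val = 23` → val = 23
`total = val + 11` → total = 34
`n = val * 2 - 4` → n = 42
`val = total + n` → val = 76
`total = val - total` → total = 42
So total = 42

Answer: 42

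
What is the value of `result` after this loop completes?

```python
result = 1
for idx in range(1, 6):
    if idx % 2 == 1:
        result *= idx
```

Product of odd numbers 1 to 5
`result` takes the values: 1 → 3 → 15

Answer: 15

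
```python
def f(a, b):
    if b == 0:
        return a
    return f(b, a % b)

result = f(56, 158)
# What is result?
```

f(56, 158) -> f(158, 56) -> f(56, 46) -> f(46, 10) -> f(10, 6) -> f(6, 4) -> f(4, 2) -> f(2, 0) -> 2

Answer: 2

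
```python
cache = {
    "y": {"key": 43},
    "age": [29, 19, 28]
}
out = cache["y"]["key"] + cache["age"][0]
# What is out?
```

Trace:
`cache = { ...` → cache = {'y': {'key': 43}, 'age': [29, 19, 28]}
`out = cache["y"]["key"] + cache["age"][0]` → out = 72
So out = 72

Answer: 72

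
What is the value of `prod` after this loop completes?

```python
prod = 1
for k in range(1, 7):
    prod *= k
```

6! = 720
`prod` takes the values: 1 → 2 → 6 → 24 → 120 → 720

Answer: 720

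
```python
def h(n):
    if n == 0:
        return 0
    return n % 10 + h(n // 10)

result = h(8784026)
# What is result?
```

Sum of digits of 8784026: 6 + 2 + 0 + 4 + 8 + 7 + 8 = 35

Answer: 35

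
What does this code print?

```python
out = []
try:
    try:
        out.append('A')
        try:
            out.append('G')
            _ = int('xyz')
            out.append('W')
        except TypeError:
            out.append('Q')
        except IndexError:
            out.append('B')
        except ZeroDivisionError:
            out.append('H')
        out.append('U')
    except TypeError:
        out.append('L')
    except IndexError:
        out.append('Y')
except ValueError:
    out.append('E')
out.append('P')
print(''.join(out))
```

Execution trace: 'A' (try body) → 'G' (inner try body) → 'E' (outer except ValueError) → 'P' (after the try/except). Output: AGEP

Answer: AGEP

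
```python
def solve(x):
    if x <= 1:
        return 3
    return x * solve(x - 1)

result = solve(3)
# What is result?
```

solve(3) = 3 * 2 * 3 = 18

Answer: 18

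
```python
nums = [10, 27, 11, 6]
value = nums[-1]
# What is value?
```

Trace:
`nums = [10, 27, 11, 6]` → nums = [10, 27, 11, 6]
`value = nums[-1]` → value = 6
So value = 6

Answer: 6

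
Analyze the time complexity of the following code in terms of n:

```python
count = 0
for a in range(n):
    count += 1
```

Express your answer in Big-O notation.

Each loop level contributes: n. Multiplying the contributions gives O(n).

Answer: O(n)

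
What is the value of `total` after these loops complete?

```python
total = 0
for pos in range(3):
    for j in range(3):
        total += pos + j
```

Sum of all pos+j for pos,j in 3x3
`total` takes the values: 0 → 1 → 3 → 4 → 6 → 9 → 11 → 14 → 18

Answer: 18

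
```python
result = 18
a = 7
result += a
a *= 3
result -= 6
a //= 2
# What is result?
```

Trace:
`result = 18` → result = 18
`a = 7` → a = 7
`result += a` → result = 25
`a *= 3` → a = 21
`result -= 6` → result = 19
`a //= 2` → a = 10
So result = 19

Answer: 19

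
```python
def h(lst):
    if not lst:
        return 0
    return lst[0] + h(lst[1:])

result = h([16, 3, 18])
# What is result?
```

16 + 3 + 18 + 0 = 37

Answer: 37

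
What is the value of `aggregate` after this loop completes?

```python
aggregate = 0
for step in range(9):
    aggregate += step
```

Sum of 0 to 8 = 36
`aggregate` takes the values: 0 → 1 → 3 → 6 → 10 → 15 → 21 → 28 → 36

Answer: 36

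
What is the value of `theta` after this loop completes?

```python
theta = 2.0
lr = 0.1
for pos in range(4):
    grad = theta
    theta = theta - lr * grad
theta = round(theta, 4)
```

Gradient descent: w = 2.0 * (1 - 0.1)^4
`theta` takes the values: 2.0 → 1.8 → 1.62 → 1.458 → 1.3122

Answer: 1.3122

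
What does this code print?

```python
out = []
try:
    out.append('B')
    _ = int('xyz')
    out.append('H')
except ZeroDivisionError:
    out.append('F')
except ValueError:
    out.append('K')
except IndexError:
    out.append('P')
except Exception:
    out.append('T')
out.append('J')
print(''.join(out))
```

Execution trace: 'B' (try body) → 'K' (except ValueError) → 'J' (after the try/except). Output: BKJ

Answer: BKJ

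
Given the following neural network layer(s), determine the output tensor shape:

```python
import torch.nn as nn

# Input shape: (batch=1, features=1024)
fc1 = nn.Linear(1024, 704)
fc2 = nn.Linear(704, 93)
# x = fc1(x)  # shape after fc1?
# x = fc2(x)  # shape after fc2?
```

Input: (1, 1024) -> after fc1: (1, 704) -> Output: (1, 93)

Answer: (1, 93)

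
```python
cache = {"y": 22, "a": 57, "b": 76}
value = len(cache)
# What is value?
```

Trace:
`cache = {"y": 22, "a": 57, "b": 76}` → cache = {'y': 22, 'a': 57, 'b': 76}
`value = len(cache)` → value = 3
So value = 3

Answer: 3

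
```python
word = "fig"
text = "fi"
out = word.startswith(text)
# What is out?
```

Trace:
`word = "fig"` → word = 'fig'
`text = "fi"` → text = 'fi'
`out = word.startswith(text)` → out = True
So out = True

Answer: True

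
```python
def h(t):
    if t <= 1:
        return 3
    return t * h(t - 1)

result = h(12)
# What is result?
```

h(12) = 12 * 11 * 10 * 9 * 8 * 7 * 6 * 5 * 4 * 3 * 2 * 3 = 1437004800

Answer: 1437004800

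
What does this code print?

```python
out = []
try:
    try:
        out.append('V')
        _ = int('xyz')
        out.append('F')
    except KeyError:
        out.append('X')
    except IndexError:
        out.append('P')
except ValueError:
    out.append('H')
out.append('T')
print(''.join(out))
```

Execution trace: 'V' (try body) → 'H' (outer except ValueError) → 'T' (after the try/except). Output: VHT

Answer: VHT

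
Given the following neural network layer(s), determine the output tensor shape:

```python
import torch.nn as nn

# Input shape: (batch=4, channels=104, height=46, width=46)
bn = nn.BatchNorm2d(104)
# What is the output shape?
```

Input: (4, 104, 46, 46) -> Output: (4, 104, 46, 46)

Answer: (4, 104, 46, 46)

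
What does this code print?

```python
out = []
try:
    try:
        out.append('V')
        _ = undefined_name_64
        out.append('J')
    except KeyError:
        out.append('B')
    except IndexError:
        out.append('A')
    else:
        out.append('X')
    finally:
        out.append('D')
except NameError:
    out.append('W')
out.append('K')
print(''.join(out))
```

Execution trace: 'V' (try body) → 'D' (finally) → 'W' (outer except NameError) → 'K' (after the try/except). Output: VDWK

Answer: VDWK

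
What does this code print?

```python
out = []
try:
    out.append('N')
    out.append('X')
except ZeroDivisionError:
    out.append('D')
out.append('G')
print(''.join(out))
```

Execution trace: 'N' (try body) → 'X' (try body, no exception) → 'G' (after the try/except). Output: NXG

Answer: NXG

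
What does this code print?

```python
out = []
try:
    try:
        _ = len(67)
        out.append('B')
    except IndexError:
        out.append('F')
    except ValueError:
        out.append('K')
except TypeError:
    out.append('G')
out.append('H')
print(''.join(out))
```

Execution trace: 'G' (outer except TypeError) → 'H' (after the try/except). Output: GH

Answer: GH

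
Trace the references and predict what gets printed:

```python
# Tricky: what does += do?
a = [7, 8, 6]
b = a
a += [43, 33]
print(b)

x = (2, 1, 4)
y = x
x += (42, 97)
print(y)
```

Key concept: += behavior differs for mutable vs immutable.
Step by step:
`a = [7, 8, 6]` → a = [7, 8, 6]
`b = a` → b = [7, 8, 6] (same object as a)
`a += [43, 33]` → a = [7, 8, 6, 43, 33] (same object as b); b = [7, 8, 6, 43, 33] (same object as a)
`print(b)` → prints [7, 8, 6, 43, 33]
`x = (2, 1, 4)` → x = (2, 1, 4)
`y = x` → y = (2, 1, 4)
`x += (42, 97)` → x = (2, 1, 4, 42, 97)
`print(y)` → prints (2, 1, 4)

Answer:
[7, 8, 6, 43, 33]
(2, 1, 4)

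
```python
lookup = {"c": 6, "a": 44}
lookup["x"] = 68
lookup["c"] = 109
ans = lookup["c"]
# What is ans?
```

Trace:
`lookup = {"c": 6, "a": 44}` → lookup = {'c': 6, 'a': 44}
`lookup["x"] = 68` → lookup = {'c': 6, 'a': 44, 'x': 68}
`lookup["c"] = 109` → lookup = {'c': 109, 'a': 44, 'x': 68}
`ans = lookup["c"]` → ans = 109
So ans = 109

Answer: 109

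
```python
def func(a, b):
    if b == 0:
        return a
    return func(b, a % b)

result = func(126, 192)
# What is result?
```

func(126, 192) -> func(192, 126) -> func(126, 66) -> func(66, 60) -> func(60, 6) -> func(6, 0) -> 6

Answer: 6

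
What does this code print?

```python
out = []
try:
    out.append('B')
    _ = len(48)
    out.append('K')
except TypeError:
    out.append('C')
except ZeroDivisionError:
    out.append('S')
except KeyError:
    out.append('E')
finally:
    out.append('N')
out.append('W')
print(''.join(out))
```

Execution trace: 'B' (try body) → 'C' (except TypeError) → 'N' (finally) → 'W' (after the try/except). Output: BCNW

Answer: BCNW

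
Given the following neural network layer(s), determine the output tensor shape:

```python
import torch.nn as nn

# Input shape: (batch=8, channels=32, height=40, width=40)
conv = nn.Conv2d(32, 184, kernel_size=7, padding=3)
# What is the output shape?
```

Input: (8, 32, 40, 40) -> Output: (8, 184, 40, 40)

Answer: (8, 184, 40, 40)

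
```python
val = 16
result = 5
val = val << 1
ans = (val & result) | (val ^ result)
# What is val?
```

Trace:
`val = 16` → val = 16
`result = 5` → result = 5
`val = val << 1` → val = 32
`ans = (val & result) | (val ^ result)` → ans = 37
So val = 32

Answer: 32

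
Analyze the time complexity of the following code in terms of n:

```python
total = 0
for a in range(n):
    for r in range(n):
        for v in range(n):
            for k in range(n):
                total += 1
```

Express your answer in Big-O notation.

Each loop level contributes: n × n × n × n. Multiplying the contributions gives O(n^4).

Answer: O(n^4)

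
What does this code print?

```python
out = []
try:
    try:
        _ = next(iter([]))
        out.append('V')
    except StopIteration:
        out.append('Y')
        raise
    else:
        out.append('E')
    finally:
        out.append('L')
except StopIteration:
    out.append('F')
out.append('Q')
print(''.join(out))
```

Execution trace: 'Y' (inner except StopIteration) → 'L' (inner finally) → 'F' (outer except StopIteration) → 'Q' (after the try/except). Output: YLFQ

Answer: YLFQ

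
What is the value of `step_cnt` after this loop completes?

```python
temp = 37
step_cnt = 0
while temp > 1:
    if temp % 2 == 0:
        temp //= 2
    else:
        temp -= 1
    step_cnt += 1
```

Steps to reduce 37 to 1
`step_cnt` takes the values: 0 → 1 → 2 → 3 → 4 → 5 → 6 → 7

Answer: 7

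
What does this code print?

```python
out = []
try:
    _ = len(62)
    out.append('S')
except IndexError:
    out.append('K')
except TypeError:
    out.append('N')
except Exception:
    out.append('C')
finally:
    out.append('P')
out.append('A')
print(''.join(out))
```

Execution trace: 'N' (except TypeError) → 'P' (finally) → 'A' (after the try/except). Output: NPA

Answer: NPA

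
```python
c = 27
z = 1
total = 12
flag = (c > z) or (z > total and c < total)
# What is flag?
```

Trace:
`c = 27` → c = 27
`z = 1` → z = 1
`total = 12` → total = 12
`flag = (c > z) or (z > total and c < total)` → flag = True
So flag = True

Answer: True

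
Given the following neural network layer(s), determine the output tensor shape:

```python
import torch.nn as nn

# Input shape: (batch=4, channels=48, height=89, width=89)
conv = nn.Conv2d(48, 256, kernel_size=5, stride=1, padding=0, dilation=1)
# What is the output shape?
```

Input: (4, 48, 89, 89) -> Output: (4, 256, 85, 85)

Answer: (4, 256, 85, 85)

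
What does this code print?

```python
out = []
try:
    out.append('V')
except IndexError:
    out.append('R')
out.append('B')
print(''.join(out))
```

Execution trace: 'V' (try body, no exception) → 'B' (after the try/except). Output: VB

Answer: VB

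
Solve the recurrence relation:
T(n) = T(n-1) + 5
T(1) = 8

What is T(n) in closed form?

Unrolling: T(n) = T(1) + 5·(n-1) = 8 + 5(n-1) = 5n + 3.

Answer: T(n) = 5n + 3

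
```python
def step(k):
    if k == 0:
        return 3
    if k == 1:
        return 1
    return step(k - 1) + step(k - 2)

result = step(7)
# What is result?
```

Build up from base cases: step(0)=3, step(1)=1, step(2)=4, step(3)=5, step(4)=9, step(5)=14, step(6)=23, ..., step(7)=37

Answer: 37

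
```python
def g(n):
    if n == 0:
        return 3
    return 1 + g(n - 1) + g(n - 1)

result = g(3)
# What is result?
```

g(n) = 1 + 2·g(n-1), g(0)=3. Closed form: (3+1)·2^3 - 1 = 31.

Answer: 31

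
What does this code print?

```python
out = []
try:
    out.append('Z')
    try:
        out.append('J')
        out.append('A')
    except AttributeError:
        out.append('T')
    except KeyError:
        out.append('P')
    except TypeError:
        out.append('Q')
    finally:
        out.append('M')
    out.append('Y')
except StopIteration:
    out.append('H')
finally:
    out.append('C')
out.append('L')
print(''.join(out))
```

Execution trace: 'Z' (try body) → 'J' (inner try body) → 'A' (inner try body, no exception) → 'M' (inner finally) → 'Y' (try body, no exception) → 'C' (finally) → 'L' (after the try/except). Output: ZJAMYCL

Answer: ZJAMYCL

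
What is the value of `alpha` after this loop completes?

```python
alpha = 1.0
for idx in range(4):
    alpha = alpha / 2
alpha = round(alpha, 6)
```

Halving LR 4 times: 1 / 2^4
`alpha` takes the values: 1.0 → 0.5 → 0.25 → 0.125 → 0.0625

Answer: 0.0625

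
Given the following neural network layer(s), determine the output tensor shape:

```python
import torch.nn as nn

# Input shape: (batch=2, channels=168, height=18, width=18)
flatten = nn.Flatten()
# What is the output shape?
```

Input: (2, 168, 18, 18) -> Output: (2, 54432)

Answer: (2, 54432)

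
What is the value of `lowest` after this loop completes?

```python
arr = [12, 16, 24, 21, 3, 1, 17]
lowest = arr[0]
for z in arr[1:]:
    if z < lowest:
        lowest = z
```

Minimum of [12, 16, 24, 21, 3, 1, 17]
`lowest` takes the values: 12 → 3 → 1

Answer: 1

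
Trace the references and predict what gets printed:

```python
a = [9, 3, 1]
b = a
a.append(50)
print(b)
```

Key concept: basic list aliasing.
Step by step:
`a = [9, 3, 1]` → a = [9, 3, 1]
`b = a` → b = [9, 3, 1] (same object as a)
`a.append(50)` → a = [9, 3, 1, 50] (same object as b); b = [9, 3, 1, 50] (same object as a)
`print(b)` → prints [9, 3, 1, 50]

Answer: [9, 3, 1, 50]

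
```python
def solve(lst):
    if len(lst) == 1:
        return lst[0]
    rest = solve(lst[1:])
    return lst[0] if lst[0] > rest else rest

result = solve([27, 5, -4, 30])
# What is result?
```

Recursive max over [27, 5, -4, 30] = 30

Answer: 30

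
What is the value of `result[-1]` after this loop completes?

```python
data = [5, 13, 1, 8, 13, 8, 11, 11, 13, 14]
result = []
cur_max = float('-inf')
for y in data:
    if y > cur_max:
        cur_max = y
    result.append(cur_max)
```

Running max ends at 14
`result` takes the values: [] → [5] → [5, 13] → [5, 13, 13] → [5, 13, 13, 13] → [5, 13, 13, 13, 13] → [5, 13, 13, 13, 13, 13] → [5, 13, 13, 13, 13, 13, 13] → [5, 13, 13, 13, 13, 13, 13, 13] → [5, 13, 13, 13, 13, 13, 13, 13, 13] → [5, 13, 13, 13, 13, 13, 13, 13, 13, 14]
So `result[-1]` = 14

Answer: 14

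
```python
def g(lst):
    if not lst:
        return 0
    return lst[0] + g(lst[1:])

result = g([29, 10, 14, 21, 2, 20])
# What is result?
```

29 + 10 + 14 + 21 + 2 + 20 + 0 = 96

Answer: 96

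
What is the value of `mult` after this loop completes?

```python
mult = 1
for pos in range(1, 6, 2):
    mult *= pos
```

Product of 1, 3, 5, ... up to 5
`mult` takes the values: 1 → 3 → 15

Answer: 15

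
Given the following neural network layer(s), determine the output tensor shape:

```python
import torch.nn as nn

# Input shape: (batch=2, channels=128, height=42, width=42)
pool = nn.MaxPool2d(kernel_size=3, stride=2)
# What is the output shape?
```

Input: (2, 128, 42, 42) -> Output: (2, 128, 20, 20)

Answer: (2, 128, 20, 20)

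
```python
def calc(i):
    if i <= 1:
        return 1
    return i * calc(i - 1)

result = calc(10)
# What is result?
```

calc(10) = 10 * 9 * 8 * 7 * 6 * 5 * 4 * 3 * 2 * 1 = 3628800

Answer: 3628800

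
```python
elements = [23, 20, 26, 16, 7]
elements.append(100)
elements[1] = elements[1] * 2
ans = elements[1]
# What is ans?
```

Trace:
`elements = [23, 20, 26, 16, 7]` → elements = [23, 20, 26, 16, 7]
`elements.append(100)` → elements = [23, 20, 26, 16, 7, 100]
`elements[1] = elements[1] * 2` → elements = [23, 40, 26, 16, 7, 100]
`ans = elements[1]` → ans = 40
So ans = 40

Answer: 40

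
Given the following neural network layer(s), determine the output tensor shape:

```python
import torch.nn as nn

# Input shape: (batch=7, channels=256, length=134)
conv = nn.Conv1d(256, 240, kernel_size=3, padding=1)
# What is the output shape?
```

Input: (7, 256, 134) -> Output: (7, 240, 134)

Answer: (7, 240, 134)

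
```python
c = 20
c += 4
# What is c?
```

Trace:
`c = 20` → c = 20
`c += 4` → c = 24
So c = 24

Answer: 24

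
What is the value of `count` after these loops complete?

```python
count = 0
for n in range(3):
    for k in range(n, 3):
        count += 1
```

Upper triangle: 3 + 2 + ... + 1
`count` takes the values: 0 → 1 → 2 → 3 → 4 → 5 → 6

Answer: 6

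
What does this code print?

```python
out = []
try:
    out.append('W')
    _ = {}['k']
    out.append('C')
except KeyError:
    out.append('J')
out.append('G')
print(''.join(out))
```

Execution trace: 'W' (try body) → 'J' (except KeyError) → 'G' (after the try/except). Output: WJG

Answer: WJG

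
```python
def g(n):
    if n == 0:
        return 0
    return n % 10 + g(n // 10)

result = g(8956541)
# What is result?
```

Sum of digits of 8956541: 1 + 4 + 5 + 6 + 5 + 9 + 8 = 38

Answer: 38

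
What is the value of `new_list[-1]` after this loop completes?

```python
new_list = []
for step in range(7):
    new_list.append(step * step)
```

Last element of squares 0 to 6
`new_list` takes the values: [] → [0] → [0, 1] → [0, 1, 4] → [0, 1, 4, 9] → [0, 1, 4, 9, 16] → [0, 1, 4, 9, 16, 25] → [0, 1, 4, 9, 16, 25, 36]
So `new_list[-1]` = 36

Answer: 36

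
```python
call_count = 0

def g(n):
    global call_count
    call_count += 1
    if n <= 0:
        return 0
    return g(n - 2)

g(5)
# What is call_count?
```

Linear recursion stepping by 2: 4 calls from n=5 down to ≤0.

Answer: 4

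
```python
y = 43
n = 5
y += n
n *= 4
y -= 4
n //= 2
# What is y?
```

Trace:
`y = 43` → y = 43
`n = 5` → n = 5
`y += n` → y = 48
`n *= 4` → n = 20
`y -= 4` → y = 44
`n //= 2` → n = 10
So y = 44

Answer: 44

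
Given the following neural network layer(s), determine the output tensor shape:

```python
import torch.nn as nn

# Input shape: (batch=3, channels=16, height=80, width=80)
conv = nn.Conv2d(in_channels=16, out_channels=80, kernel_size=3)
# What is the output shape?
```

Input: (3, 16, 80, 80) -> Output: (3, 80, 78, 78)

Answer: (3, 80, 78, 78)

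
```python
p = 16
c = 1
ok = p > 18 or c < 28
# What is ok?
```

Trace:
`p = 16` → p = 16
`c = 1` → c = 1
`ok = p > 18 or c < 28` → ok = True
So ok = True

Answer: True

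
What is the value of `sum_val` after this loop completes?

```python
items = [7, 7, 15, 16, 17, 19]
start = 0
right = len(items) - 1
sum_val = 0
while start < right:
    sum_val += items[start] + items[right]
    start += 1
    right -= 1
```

Sum of pairs from ends
`sum_val` takes the values: 0 → 26 → 50 → 81

Answer: 81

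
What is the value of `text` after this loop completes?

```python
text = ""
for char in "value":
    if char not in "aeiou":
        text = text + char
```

Remove vowels from 'value'
`text` takes the values: "" → "v" → "vl"

Answer: "vl"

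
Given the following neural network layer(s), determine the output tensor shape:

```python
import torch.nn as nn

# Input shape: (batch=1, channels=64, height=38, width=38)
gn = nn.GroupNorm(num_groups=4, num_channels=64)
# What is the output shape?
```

Input: (1, 64, 38, 38) -> Output: (1, 64, 38, 38)

Answer: (1, 64, 38, 38)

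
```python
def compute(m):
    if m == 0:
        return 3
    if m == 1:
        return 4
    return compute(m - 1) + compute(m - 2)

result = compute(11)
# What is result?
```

Build up from base cases: compute(0)=3, compute(1)=4, compute(2)=7, compute(3)=11, compute(4)=18, compute(5)=29, compute(6)=47, ..., compute(11)=521

Answer: 521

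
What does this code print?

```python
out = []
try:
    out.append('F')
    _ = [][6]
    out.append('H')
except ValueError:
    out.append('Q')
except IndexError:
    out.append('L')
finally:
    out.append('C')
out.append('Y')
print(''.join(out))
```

Execution trace: 'F' (try body) → 'L' (except IndexError) → 'C' (finally) → 'Y' (after the try/except). Output: FLCY

Answer: FLCY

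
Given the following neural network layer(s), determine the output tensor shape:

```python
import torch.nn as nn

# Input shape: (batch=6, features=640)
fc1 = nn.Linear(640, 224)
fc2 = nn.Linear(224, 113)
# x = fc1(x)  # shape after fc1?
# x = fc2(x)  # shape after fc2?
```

Input: (6, 640) -> after fc1: (6, 224) -> Output: (6, 113)

Answer: (6, 113)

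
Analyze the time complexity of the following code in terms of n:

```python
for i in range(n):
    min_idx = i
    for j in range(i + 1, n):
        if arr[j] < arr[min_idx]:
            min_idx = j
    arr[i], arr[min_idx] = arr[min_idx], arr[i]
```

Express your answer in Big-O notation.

This is Selection sort. Time complexity: O(n²).

Answer: O(n²)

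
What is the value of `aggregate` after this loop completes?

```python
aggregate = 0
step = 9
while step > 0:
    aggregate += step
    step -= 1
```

Sum 9 down to 1
`aggregate` takes the values: 0 → 9 → 17 → 24 → 30 → 35 → 39 → 42 → 44 → 45

Answer: 45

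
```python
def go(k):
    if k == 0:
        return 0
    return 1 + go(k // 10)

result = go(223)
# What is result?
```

Count of digits of 223: 3

Answer: 3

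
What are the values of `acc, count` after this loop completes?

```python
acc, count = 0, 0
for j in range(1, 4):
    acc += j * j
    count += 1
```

Sum of squares and count
`acc, count` takes the values: (0, 0) → (1, 0) → (1, 1) → (5, 1) → (5, 2) → (14, 2) → (14, 3)

Answer: 14, 3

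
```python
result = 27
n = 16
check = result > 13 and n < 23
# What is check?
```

Trace:
`result = 27` → result = 27
`n = 16` → n = 16
`check = result > 13 and n < 23` → check = True
So check = True

Answer: True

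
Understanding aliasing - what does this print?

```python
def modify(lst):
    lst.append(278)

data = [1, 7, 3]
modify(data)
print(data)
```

Key concept: function modifies passed list.
Step by step:
`data = [1, 7, 3]` → data = [1, 7, 3]
`modify(data)` → data = [1, 7, 3, 278]
`print(data)` → prints [1, 7, 3, 278]

Answer: [1, 7, 3, 278]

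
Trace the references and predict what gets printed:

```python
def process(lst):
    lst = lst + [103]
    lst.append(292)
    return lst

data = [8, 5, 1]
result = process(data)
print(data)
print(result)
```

Key concept: rebinding parameter vs mutation.
Step by step:
`data = [8, 5, 1]` → data = [8, 5, 1]
`result = process(data)` → result = [8, 5, 1, 103, 292]
`print(data)` → prints [8, 5, 1]
`print(result)` → prints [8, 5, 1, 103, 292]

Answer:
[8, 5, 1]
[8, 5, 1, 103, 292]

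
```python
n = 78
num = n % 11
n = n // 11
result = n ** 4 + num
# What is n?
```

Trace:
`n = 78` → n = 78
`num = n % 11` → num = 1
`n = n // 11` → n = 7
`result = n ** 4 + num` → result = 2402
So n = 7

Answer: 7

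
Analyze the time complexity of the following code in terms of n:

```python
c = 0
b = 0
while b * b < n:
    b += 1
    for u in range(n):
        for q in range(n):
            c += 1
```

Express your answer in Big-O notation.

Each loop level contributes: √n × n × n. Multiplying the contributions gives O(n^2√n).

Answer: O(n^2√n)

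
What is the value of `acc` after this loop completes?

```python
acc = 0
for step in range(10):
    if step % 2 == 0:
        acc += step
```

Sum of even numbers 0 to 9
`acc` takes the values: 0 → 2 → 6 → 12 → 20

Answer: 20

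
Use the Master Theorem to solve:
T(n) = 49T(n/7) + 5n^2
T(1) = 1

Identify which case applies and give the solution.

a=49, b=7, f(n)=5n^2. log_7(49) = 2. Since c=2 = 2, Case 2 applies: T(n) = Θ(n^log_b(a) · log n) = O(n^2 log n).

Answer: O(n^2 log n) - Case 2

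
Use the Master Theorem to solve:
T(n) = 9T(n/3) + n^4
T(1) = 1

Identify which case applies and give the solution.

a=9, b=3, f(n)=n^4. log_3(9) = 2. Since c=4 > 2 and the regularity condition holds (9(n/3)^4 = (9/3^4)n^4 with 9/3^4 < 1), Case 3 applies: T(n) = Θ(f(n)) = O(n^4).

Answer: O(n^4) - Case 3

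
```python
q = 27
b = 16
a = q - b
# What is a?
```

Trace:
`q = 27` → q = 27
`b = 16` → b = 16
`a = q - b` → a = 11
So a = 11

Answer: 11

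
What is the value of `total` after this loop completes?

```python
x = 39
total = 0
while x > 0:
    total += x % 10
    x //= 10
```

Sum digits of 39
`total` takes the values: 0 → 9 → 12

Answer: 12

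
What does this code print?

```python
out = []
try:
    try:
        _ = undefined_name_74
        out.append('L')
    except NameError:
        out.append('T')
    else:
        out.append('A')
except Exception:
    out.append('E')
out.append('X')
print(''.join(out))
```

Execution trace: 'T' (inner except NameError) → 'X' (after the try/except). Output: TX

Answer: TX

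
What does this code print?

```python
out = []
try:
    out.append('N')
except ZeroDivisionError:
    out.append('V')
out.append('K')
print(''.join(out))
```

Execution trace: 'N' (try body, no exception) → 'K' (after the try/except). Output: NK

Answer: NK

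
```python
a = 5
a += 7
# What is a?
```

Trace:
`a = 5` → a = 5
`a += 7` → a = 12
So a = 12

Answer: 12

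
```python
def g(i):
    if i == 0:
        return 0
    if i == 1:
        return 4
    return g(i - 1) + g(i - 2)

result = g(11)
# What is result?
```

Build up from base cases: g(0)=0, g(1)=4, g(2)=4, g(3)=8, g(4)=12, g(5)=20, g(6)=32, ..., g(11)=356

Answer: 356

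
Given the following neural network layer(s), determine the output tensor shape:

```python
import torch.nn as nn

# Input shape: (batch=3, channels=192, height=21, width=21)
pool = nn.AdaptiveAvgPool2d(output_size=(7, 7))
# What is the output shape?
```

Input: (3, 192, 21, 21) -> Output: (3, 192, 7, 7)

Answer: (3, 192, 7, 7)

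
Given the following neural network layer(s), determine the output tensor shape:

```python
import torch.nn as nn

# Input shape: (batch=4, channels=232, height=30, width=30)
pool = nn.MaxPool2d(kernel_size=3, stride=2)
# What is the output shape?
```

Input: (4, 232, 30, 30) -> Output: (4, 232, 14, 14)

Answer: (4, 232, 14, 14)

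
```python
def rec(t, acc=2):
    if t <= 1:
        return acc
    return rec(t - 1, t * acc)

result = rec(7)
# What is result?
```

Accumulator trace (n, acc): (7, 2) -> (6, 14) -> (5, 84) -> (4, 420) -> (3, 1680) -> (2, 5040) -> (1, 10080) -> return 10080

Answer: 10080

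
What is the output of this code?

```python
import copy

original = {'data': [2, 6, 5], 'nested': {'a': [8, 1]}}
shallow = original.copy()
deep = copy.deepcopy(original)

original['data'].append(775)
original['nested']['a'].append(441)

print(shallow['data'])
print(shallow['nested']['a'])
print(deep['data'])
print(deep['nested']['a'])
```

Key concept: comparing shallow vs deep copy.
Step by step:
`original = {'data': [2, 6, 5], 'nested': {'a': [8, 1]}}` → original = {'data': [2, 6, 5], 'nested': {'a': [8, 1]}}
`shallow = original.copy()` → shallow = {'data': [2, 6, 5], 'nested': {'a': [8, 1]}}
`deep = copy.deepcopy(original)` → deep = {'data': [2, 6, 5], 'nested': {'a': [8, 1]}}
`original['data'].append(775)` → original = {'data': [2, 6, 5, 775], 'nested': {'a': [8, 1]}}; shallow = {'data': [2, 6, 5, 775], 'nested': {'a': [8, 1]}}
`original['nested']['a'].append(441)` → original = {'data': [2, 6, 5, 775], 'nested': {'a': [8, 1, 441]}}; shallow = {'data': [2, 6, 5, 775], 'nested': {'a': [8, 1, 441]}}
`print(shallow['data'])` → prints [2, 6, 5, 775]
`print(shallow['nested']['a'])` → prints [8, 1, 441]
`print(deep['data'])` → prints [2, 6, 5]
`print(deep['nested']['a'])` → prints [8, 1]

Answer:
[2, 6, 5, 775]
[8, 1, 441]
[2, 6, 5]
[8, 1]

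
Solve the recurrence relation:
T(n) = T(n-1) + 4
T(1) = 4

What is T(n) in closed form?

Unrolling: T(n) = T(1) + 4·(n-1) = 4 + 4(n-1) = 4n.

Answer: T(n) = 4n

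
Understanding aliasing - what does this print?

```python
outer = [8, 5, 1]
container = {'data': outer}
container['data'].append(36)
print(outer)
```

Key concept: dict holds reference to list.
Step by step:
`outer = [8, 5, 1]` → outer = [8, 5, 1]
`container = {'data': outer}` → container = {'data': [8, 5, 1]}
`container['data'].append(36)` → outer = [8, 5, 1, 36]; container = {'data': [8, 5, 1, 36]}
`print(outer)` → prints [8, 5, 1, 36]

Answer: [8, 5, 1, 36]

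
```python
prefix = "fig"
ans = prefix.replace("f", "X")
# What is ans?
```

Trace:
`prefix = "fig"` → prefix = 'fig'
`ans = prefix.replace("f", "X")` → ans = 'Xig'
So ans = 'Xig'

Answer: 'Xig'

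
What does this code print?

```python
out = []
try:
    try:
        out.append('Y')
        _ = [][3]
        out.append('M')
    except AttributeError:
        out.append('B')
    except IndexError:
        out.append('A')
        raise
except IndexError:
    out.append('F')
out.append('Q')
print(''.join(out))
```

Execution trace: 'Y' (inner try body) → 'A' (inner except IndexError) → 'F' (outer except IndexError) → 'Q' (after the try/except). Output: YAFQ

Answer: YAFQ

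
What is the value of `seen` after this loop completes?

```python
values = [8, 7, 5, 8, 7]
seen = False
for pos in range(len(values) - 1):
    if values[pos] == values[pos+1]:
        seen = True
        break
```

Check consecutive duplicates in [8, 7, 5, 8, 7]
`seen` takes the values: False

Answer: False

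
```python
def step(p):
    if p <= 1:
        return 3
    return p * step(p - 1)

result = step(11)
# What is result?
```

step(11) = 11 * 10 * 9 * 8 * 7 * 6 * 5 * 4 * 3 * 2 * 3 = 119750400

Answer: 119750400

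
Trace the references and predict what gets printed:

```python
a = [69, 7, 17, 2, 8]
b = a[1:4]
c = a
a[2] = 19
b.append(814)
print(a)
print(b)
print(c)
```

Key concept: slice vs alias.
Step by step:
`a = [69, 7, 17, 2, 8]` → a = [69, 7, 17, 2, 8]
`b = a[1:4]` → b = [7, 17, 2]
`c = a` → c = [69, 7, 17, 2, 8] (same object as a)
`a[2] = 19` → a = [69, 7, 19, 2, 8] (same object as c); c = [69, 7, 19, 2, 8] (same object as a)
`b.append(814)` → b = [7, 17, 2, 814]
`print(a)` → prints [69, 7, 19, 2, 8]
`print(b)` → prints [7, 17, 2, 814]
`print(c)` → prints [69, 7, 19, 2, 8]

Answer:
[69, 7, 19, 2, 8]
[7, 17, 2, 814]
[69, 7, 19, 2, 8]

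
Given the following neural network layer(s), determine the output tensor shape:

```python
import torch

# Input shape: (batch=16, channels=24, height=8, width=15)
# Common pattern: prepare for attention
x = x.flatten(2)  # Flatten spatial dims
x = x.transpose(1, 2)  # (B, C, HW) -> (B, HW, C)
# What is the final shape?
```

Input: (16, 24, 8, 15) -> after flatten(2): (16, 24, 120) -> Output: (16, 120, 24)

Answer: (16, 120, 24)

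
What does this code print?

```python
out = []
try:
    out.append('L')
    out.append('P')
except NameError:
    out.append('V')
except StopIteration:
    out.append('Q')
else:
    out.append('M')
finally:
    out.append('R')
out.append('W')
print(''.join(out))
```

Execution trace: 'L' (try body) → 'P' (try body, no exception) → 'M' (else) → 'R' (finally) → 'W' (after the try/except). Output: LPMRW

Answer: LPMRW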